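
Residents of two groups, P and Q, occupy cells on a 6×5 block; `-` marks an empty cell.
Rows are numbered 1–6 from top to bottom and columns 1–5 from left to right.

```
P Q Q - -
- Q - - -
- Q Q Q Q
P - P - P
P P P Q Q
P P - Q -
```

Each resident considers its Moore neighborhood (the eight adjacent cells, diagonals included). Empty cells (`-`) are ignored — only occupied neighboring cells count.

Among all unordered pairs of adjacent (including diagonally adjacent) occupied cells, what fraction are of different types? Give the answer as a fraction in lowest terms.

Scan each occupied cell's neighbors to the right and below (and the two forward diagonals) so each pair is counted once.
Row 1: P(1,1)–Q(1,2)≠ P(1,1)–Q(2,2)≠ Q(1,2)–Q(1,3)= Q(1,2)–Q(2,2)= Q(1,3)–Q(2,2)=  → 2/5 unlike.
Row 2: Q(2,2)–Q(3,2)= Q(2,2)–Q(3,3)=  → 0/2 unlike.
Row 3: Q(3,2)–Q(3,3)= Q(3,2)–P(4,3)≠ Q(3,2)–P(4,1)≠ Q(3,3)–Q(3,4)= Q(3,3)–P(4,3)≠ Q(3,4)–Q(3,5)= Q(3,4)–P(4,5)≠ Q(3,4)–P(4,3)≠ Q(3,5)–P(4,5)≠  → 6/9 unlike.
Row 4: P(4,1)–P(5,1)= P(4,1)–P(5,2)= P(4,3)–P(5,3)= P(4,3)–Q(5,4)≠ P(4,3)–P(5,2)= P(4,5)–Q(5,5)≠ P(4,5)–Q(5,4)≠  → 3/7 unlike.
Row 5: P(5,1)–P(5,2)= P(5,1)–P(6,1)= P(5,1)–P(6,2)= P(5,2)–P(5,3)= P(5,2)–P(6,2)= P(5,2)–P(6,1)= P(5,3)–Q(5,4)≠ P(5,3)–Q(6,4)≠ P(5,3)–P(6,2)= Q(5,4)–Q(5,5)= Q(5,4)–Q(6,4)= Q(5,5)–Q(6,4)=  → 2/12 unlike.
Row 6: P(6,1)–P(6,2)=  → 0/1 unlike.
Total adjacent occupied pairs: 36; unlike-type pairs: 13.
13/36 is already in lowest terms.

13/36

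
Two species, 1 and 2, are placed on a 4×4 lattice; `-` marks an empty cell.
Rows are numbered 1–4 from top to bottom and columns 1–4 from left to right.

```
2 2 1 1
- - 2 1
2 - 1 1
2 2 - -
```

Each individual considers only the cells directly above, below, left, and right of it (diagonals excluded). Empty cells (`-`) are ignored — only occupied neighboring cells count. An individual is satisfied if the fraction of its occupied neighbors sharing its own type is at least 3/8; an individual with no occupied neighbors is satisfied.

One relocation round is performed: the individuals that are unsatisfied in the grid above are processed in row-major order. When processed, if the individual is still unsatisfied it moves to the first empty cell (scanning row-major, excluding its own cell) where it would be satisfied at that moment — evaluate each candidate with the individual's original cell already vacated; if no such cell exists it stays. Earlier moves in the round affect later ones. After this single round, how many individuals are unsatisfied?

Initially unsatisfied (in order): (1,3), (2,3).
  (1,3) → (4,3).
  (2,3) → (1,3).
Resulting grid:
2 2 2 1
- - - 1
2 - 1 1
2 2 1 -
All satisfied now.

0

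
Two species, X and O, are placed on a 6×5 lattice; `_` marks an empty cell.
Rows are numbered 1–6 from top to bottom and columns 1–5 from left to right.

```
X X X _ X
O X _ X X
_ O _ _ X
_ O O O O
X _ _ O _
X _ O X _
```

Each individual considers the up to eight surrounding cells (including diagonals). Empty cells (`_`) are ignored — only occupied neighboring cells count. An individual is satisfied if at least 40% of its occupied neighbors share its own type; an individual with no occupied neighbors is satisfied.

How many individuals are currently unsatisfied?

(1,1)X 2/3 satisfied
(1,2)X 3/4 satisfied
(1,3)X 3/3 satisfied
(1,5)X 2/2 satisfied
(2,1)O 1/4 not
(2,2)X 3/5 satisfied
(2,4)X 4/4 satisfied
(2,5)X 3/3 satisfied
(3,2)O 3/4 satisfied
(3,5)X 2/4 satisfied
(4,2)O 2/3 satisfied
(4,3)O 4/4 satisfied
(4,4)O 3/4 satisfied
(4,5)O 2/3 satisfied
(5,1)X 1/2 satisfied
(5,4)O 4/5 satisfied
(6,1)X 1/1 satisfied
(6,3)O 1/2 satisfied
(6,4)X 0/2 not
Unsatisfied: (2,1), (6,4) — 2 in total.

2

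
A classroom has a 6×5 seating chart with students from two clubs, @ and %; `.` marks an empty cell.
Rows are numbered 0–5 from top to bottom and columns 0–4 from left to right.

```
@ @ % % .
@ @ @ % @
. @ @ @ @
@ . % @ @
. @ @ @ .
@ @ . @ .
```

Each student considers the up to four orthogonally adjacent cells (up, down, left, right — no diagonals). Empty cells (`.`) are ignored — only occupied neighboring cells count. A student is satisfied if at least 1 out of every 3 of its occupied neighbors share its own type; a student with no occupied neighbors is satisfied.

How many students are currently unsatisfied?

Row 0: (0,0)@ 2/2 satisfied · (0,1)@ 2/3 satisfied · (0,2)% 1/3 satisfied · (0,3)% 2/2 satisfied
Row 1: (1,0)@ 2/2 satisfied · (1,1)@ 4/4 satisfied · (1,2)@ 2/4 satisfied · (1,3)% 1/4 not · (1,4)@ 1/2 satisfied
Row 2: (2,1)@ 2/2 satisfied · (2,2)@ 3/4 satisfied · (2,3)@ 3/4 satisfied · (2,4)@ 3/3 satisfied
Row 3: (3,0)@ 0/0 satisfied · (3,2)% 0/3 not · (3,3)@ 3/4 satisfied · (3,4)@ 2/2 satisfied
Row 4: (4,1)@ 2/2 satisfied · (4,2)@ 2/3 satisfied · (4,3)@ 3/3 satisfied
Row 5: (5,0)@ 1/1 satisfied · (5,1)@ 2/2 satisfied · (5,3)@ 1/1 satisfied
Unsatisfied: (1,3), (3,2) — 2 in total.

2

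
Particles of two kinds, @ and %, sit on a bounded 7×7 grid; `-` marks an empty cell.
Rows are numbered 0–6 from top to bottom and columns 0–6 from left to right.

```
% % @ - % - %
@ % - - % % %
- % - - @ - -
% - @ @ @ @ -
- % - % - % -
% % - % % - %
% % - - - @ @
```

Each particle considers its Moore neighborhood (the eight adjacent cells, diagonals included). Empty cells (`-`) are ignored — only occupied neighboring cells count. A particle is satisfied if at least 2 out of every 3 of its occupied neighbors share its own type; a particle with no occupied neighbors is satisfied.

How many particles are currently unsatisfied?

13

Row 0: (0,0)% 2/3 ✓ · (0,1)% 2/4 ✗ · (0,2)@ 0/2 ✗ · (0,4)% 2/2 ✓ · (0,6)% 2/2 ✓
Row 1: (1,0)@ 0/4 ✗ · (1,1)% 3/5 ✗ · (1,4)% 2/3 ✓ · (1,5)% 4/5 ✓ · (1,6)% 2/2 ✓
Row 2: (2,1)% 2/4 ✗ · (2,4)@ 3/5 ✗
Row 3: (3,0)% 2/2 ✓ · (3,2)@ 1/4 ✗ · (3,3)@ 3/4 ✓ · (3,4)@ 3/5 ✗ · (3,5)@ 2/3 ✓
Row 4: (4,1)% 3/4 ✓ · (4,3)% 2/5 ✗ · (4,5)% 2/4 ✗
Row 5: (5,0)% 4/4 ✓ · (5,1)% 4/4 ✓ · (5,3)% 2/2 ✓ · (5,4)% 3/4 ✓ · (5,6)% 1/3 ✗
Row 6: (6,0)% 3/3 ✓ · (6,1)% 3/3 ✓ · (6,5)@ 1/3 ✗ · (6,6)@ 1/2 ✗
Unsatisfied: (0,1), (0,2), (1,0), (1,1), (2,1), (2,4), (3,2), (3,4), (4,3), (4,5), (5,6), (6,5), (6,6) — 13 in total.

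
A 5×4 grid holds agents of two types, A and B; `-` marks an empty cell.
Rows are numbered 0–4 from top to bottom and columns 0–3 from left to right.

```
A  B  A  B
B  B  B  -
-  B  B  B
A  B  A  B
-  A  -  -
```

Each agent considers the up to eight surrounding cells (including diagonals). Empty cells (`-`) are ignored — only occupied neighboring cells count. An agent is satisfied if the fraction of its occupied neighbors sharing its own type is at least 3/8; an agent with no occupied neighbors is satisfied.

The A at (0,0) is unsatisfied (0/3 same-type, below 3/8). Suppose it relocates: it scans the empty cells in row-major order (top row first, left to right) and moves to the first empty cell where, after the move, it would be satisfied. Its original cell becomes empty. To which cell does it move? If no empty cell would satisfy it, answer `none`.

Vacating (0,0). Empty cells in order:
  (1,3): 1/5 same-type → still unsatisfied.
  (2,0): 1/5 same-type → still unsatisfied.
  (4,0): 2/3 same-type → satisfied — stop here.

(4,0)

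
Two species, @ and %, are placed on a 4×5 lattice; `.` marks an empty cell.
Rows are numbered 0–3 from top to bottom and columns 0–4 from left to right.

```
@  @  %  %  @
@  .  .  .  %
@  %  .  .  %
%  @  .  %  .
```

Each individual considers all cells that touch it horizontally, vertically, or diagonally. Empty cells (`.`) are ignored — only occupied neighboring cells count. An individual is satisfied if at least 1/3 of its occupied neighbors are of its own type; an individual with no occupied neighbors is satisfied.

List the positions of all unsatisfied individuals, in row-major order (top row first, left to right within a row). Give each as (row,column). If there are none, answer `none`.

(0,0)@ 2/2 ok
(0,1)@ 2/3 ok
(0,2)% 1/2 ok
(0,3)% 2/3 ok
(0,4)@ 0/2 unhappy
(1,0)@ 3/4 ok
(1,4)% 2/3 ok
(2,0)@ 2/4 ok
(2,1)% 1/4 unhappy
(2,4)% 2/2 ok
(3,0)% 1/3 ok
(3,1)@ 1/3 ok
(3,3)% 1/1 ok

(0,4), (2,1)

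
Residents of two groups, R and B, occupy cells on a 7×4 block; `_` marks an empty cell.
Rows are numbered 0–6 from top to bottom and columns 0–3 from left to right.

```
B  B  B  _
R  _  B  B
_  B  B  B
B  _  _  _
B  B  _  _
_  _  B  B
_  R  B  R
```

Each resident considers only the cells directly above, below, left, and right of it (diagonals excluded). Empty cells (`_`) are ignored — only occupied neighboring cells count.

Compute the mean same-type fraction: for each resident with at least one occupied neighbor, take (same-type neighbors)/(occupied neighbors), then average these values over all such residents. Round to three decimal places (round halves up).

Row 0: (0,0)B 1/2 · (0,1)B 2/2 · (0,2)B 2/2
Row 1: (1,0)R 0/1 · (1,2)B 3/3 · (1,3)B 2/2
Row 2: (2,1)B 1/1 · (2,2)B 3/3 · (2,3)B 2/2
Row 3: (3,0)B 1/1
Row 4: (4,0)B 2/2 · (4,1)B 1/1
Row 5: (5,2)B 2/2 · (5,3)B 1/2
Row 6: (6,1)R 0/1 · (6,2)B 1/3 · (6,3)R 0/2
Sum over 17 residents: 1/2 + 2/2 + 2/2 + 0/1 + 3/3 + 2/2 + 1/1 + 3/3 + 2/2 + 1/1 + 2/2 + 1/1 + 2/2 + 1/2 + 0/1 + 1/3 + 0/2 = 37/3; mean = 37/3 ÷ 17 = 37/51 = 0.725490… → 0.725.

0.725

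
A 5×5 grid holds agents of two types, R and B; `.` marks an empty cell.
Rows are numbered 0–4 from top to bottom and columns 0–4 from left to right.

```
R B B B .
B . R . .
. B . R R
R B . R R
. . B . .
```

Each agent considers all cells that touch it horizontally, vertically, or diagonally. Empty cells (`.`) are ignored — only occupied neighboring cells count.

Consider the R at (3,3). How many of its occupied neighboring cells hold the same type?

3

Occupied neighbors of (3,3): (2,3)=R, (2,4)=R, (3,4)=R, (4,2)=B.
Same type (R): 3 of 4.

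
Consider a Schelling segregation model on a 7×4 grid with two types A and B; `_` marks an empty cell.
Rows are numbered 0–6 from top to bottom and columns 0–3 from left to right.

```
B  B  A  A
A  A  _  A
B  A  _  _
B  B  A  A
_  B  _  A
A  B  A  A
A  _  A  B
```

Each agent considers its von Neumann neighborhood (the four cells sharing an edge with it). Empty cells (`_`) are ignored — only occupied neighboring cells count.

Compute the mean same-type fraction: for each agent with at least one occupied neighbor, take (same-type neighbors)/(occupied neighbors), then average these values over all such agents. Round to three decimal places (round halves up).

(0,0)B 1/2
(0,1)B 1/3
(0,2)A 1/2
(0,3)A 2/2
(1,0)A 1/3
(1,1)A 2/3
(1,3)A 1/1
(2,0)B 1/3
(2,1)A 1/3
(3,0)B 2/2
(3,1)B 2/4
(3,2)A 1/2
(3,3)A 2/2
(4,1)B 2/2
(4,3)A 2/2
(5,0)A 1/2
(5,1)B 1/3
(5,2)A 2/3
(5,3)A 2/3
(6,0)A 1/1
(6,2)A 1/2
(6,3)B 0/2
Sum over 22 agents: 1/2 + 1/3 + 1/2 + 2/2 + 1/3 + 2/3 + 1/1 + 1/3 + 1/3 + 2/2 + 2/4 + 1/2 + 2/2 + 2/2 + 2/2 + 1/2 + 1/3 + 2/3 + 2/3 + 1/1 + 1/2 + 0/2 = 41/3; mean = 41/3 ÷ 22 = 41/66 = 0.621212… → 0.621.

0.621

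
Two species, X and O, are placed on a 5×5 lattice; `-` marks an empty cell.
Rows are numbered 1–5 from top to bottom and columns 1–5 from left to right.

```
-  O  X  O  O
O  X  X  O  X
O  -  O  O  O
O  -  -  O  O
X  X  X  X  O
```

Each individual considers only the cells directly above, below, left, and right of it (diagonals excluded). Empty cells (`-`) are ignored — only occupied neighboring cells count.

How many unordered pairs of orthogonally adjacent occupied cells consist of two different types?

Scan each occupied cell's neighbors to the right and below so each pair is counted once.
Row 1: O(1,2)–X(1,3)≠ O(1,2)–X(2,2)≠ X(1,3)–O(1,4)≠ X(1,3)–X(2,3)= O(1,4)–O(1,5)= O(1,4)–O(2,4)= O(1,5)–X(2,5)≠  → 4/7 unlike.
Row 2: O(2,1)–X(2,2)≠ O(2,1)–O(3,1)= X(2,2)–X(2,3)= X(2,3)–O(2,4)≠ X(2,3)–O(3,3)≠ O(2,4)–X(2,5)≠ O(2,4)–O(3,4)= X(2,5)–O(3,5)≠  → 5/8 unlike.
Row 3: O(3,1)–O(4,1)= O(3,3)–O(3,4)= O(3,4)–O(3,5)= O(3,4)–O(4,4)= O(3,5)–O(4,5)=  → 0/5 unlike.
Row 4: O(4,1)–X(5,1)≠ O(4,4)–O(4,5)= O(4,4)–X(5,4)≠ O(4,5)–O(5,5)=  → 2/4 unlike.
Row 5: X(5,1)–X(5,2)= X(5,2)–X(5,3)= X(5,3)–X(5,4)= X(5,4)–O(5,5)≠  → 1/4 unlike.
Total adjacent occupied pairs: 28; unlike-type pairs: 12.

12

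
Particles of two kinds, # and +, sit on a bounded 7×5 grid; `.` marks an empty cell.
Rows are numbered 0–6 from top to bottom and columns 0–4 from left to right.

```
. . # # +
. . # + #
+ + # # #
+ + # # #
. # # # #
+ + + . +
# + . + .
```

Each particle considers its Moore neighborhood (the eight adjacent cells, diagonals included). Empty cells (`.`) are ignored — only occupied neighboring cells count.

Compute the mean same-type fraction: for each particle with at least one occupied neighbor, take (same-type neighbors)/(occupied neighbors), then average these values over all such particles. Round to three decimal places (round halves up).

(0,2)# 2/3
(0,3)# 3/5
(0,4)+ 1/3
(1,2)# 4/6
(1,3)+ 1/8
(1,4)# 3/5
(2,0)+ 3/3
(2,1)+ 3/6
(2,2)# 4/7
(2,3)# 7/8
(2,4)# 4/5
(3,0)+ 3/4
(3,1)+ 3/7
(3,2)# 6/8
(3,3)# 8/8
(3,4)# 5/5
(4,1)# 2/7
(4,2)# 4/7
(4,3)# 5/7
(4,4)# 3/4
(5,0)+ 2/4
(5,1)+ 3/6
(5,2)+ 3/6
(5,4)+ 1/3
(6,0)# 0/3
(6,1)+ 3/4
(6,3)+ 2/2
Sum over 27 particles: 2/3 + 3/5 + 1/3 + 4/6 + 1/8 + 3/5 + 3/3 + 3/6 + 4/7 + 7/8 + 4/5 + 3/4 + 3/7 + 6/8 + 8/8 + 5/5 + 2/7 + 4/7 + 5/7 + 3/4 + 2/4 + 3/6 + 3/6 + 1/3 + 0/3 + 3/4 + 2/2 = 116/7; mean = 116/7 ÷ 27 = 116/189 = 0.613756… → 0.614.

0.614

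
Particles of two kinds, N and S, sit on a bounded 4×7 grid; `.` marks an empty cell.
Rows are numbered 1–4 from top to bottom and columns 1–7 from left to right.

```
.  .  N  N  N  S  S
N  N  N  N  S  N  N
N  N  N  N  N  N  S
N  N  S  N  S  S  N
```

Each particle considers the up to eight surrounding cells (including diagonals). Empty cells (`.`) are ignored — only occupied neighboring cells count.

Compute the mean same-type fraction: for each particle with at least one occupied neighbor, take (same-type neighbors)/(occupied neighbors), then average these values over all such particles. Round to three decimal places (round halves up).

0.618

Row 1: (1,3)N 4/4 · (1,4)N 4/5 · (1,5)N 3/5 · (1,6)S 2/5 · (1,7)S 1/3
Row 2: (2,1)N 3/3 · (2,2)N 6/6 · (2,3)N 7/7 · (2,4)N 7/8 · (2,5)S 1/8 · (2,6)N 4/8 · (2,7)N 2/5
Row 3: (3,1)N 5/5 · (3,2)N 7/8 · (3,3)N 7/8 · (3,4)N 5/8 · (3,5)N 5/8 · (3,6)N 4/8 · (3,7)S 1/5
Row 4: (4,1)N 3/3 · (4,2)N 4/5 · (4,3)S 0/5 · (4,4)N 3/5 · (4,5)S 1/5 · (4,6)S 2/5 · (4,7)N 1/3
Sum over 26 particles: 4/4 + 4/5 + 3/5 + 2/5 + 1/3 + 3/3 + 6/6 + 7/7 + 7/8 + 1/8 + 4/8 + 2/5 + 5/5 + 7/8 + 7/8 + 5/8 + 5/8 + 4/8 + 1/5 + 3/3 + 4/5 + 0/5 + 3/5 + 1/5 + 2/5 + 1/3 = 241/15; mean = 241/15 ÷ 26 = 241/390 = 0.617948… → 0.618.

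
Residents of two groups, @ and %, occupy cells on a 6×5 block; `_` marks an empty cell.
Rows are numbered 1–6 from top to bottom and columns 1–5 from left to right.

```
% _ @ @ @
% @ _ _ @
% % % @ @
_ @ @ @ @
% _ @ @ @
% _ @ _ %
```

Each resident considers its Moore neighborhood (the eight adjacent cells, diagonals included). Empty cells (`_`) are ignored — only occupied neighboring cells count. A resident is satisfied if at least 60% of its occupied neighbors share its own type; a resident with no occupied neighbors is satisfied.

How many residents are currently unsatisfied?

8

(1,1)% 1/2 ✗
(1,3)@ 2/2 ✓
(1,4)@ 3/3 ✓
(1,5)@ 2/2 ✓
(2,1)% 3/4 ✓
(2,2)@ 1/6 ✗
(2,5)@ 4/4 ✓
(3,1)% 2/4 ✗
(3,2)% 3/6 ✗
(3,3)% 1/6 ✗
(3,4)@ 5/6 ✓
(3,5)@ 4/4 ✓
(4,2)@ 2/6 ✗
(4,3)@ 5/7 ✓
(4,4)@ 7/8 ✓
(4,5)@ 5/5 ✓
(5,1)% 1/2 ✗
(5,3)@ 5/5 ✓
(5,4)@ 6/7 ✓
(5,5)@ 3/4 ✓
(6,1)% 1/1 ✓
(6,3)@ 2/2 ✓
(6,5)% 0/2 ✗
Unsatisfied: (1,1), (2,2), (3,1), (3,2), (3,3), (4,2), (5,1), (6,5) — 8 in total.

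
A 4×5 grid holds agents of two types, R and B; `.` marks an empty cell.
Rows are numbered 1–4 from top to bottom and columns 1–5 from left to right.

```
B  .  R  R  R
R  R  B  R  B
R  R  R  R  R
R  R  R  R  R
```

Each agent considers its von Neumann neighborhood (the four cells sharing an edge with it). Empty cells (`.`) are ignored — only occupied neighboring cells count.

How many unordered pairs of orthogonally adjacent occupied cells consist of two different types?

8

Scan each occupied cell's neighbors to the right and below so each pair is counted once.
From row 1: 3 unlike of 6 pairs (running 3/6).
From row 2: 5 unlike of 9 pairs (running 8/15).
From row 3: 0 unlike of 9 pairs (running 8/24).
From row 4: 0 unlike of 4 pairs (running 8/28).
Total adjacent occupied pairs: 28; unlike-type pairs: 8.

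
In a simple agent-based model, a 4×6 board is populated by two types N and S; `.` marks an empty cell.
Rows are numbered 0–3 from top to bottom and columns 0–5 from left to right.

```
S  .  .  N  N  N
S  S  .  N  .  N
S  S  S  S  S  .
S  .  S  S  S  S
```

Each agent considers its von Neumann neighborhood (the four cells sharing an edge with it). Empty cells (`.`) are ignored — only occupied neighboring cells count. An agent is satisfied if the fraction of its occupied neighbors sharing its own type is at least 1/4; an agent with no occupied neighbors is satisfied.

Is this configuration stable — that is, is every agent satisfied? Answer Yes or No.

Yes

Row 0: (0,0)S 1/1 satisfied · (0,3)N 2/2 satisfied · (0,4)N 2/2 satisfied · (0,5)N 2/2 satisfied
Row 1: (1,0)S 3/3 satisfied · (1,1)S 2/2 satisfied · (1,3)N 1/2 satisfied · (1,5)N 1/1 satisfied
Row 2: (2,0)S 3/3 satisfied · (2,1)S 3/3 satisfied · (2,2)S 3/3 satisfied · (2,3)S 3/4 satisfied · (2,4)S 2/2 satisfied
Row 3: (3,0)S 1/1 satisfied · (3,2)S 2/2 satisfied · (3,3)S 3/3 satisfied · (3,4)S 3/3 satisfied · (3,5)S 1/1 satisfied
All meet the threshold, so the configuration is stable.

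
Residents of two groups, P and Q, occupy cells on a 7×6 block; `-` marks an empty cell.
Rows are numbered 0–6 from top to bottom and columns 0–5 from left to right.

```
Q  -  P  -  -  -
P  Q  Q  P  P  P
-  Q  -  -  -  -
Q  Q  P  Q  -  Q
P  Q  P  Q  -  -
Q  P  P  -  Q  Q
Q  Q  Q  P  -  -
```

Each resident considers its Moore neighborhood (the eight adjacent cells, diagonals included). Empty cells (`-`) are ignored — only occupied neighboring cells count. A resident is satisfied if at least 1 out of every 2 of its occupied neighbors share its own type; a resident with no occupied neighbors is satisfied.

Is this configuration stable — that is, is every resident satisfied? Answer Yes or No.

Row 0: (0,0)Q 1/2 satisfied · (0,2)P 1/3 not
Row 1: (1,0)P 0/3 not · (1,1)Q 3/5 satisfied · (1,2)Q 2/4 satisfied · (1,3)P 2/3 satisfied · (1,4)P 2/2 satisfied · (1,5)P 1/1 satisfied
Row 2: (2,1)Q 4/6 satisfied
Row 3: (3,0)Q 3/4 satisfied · (3,1)Q 3/6 satisfied · (3,2)P 1/6 not · (3,3)Q 1/3 not · (3,5)Q 0/0 satisfied
Row 4: (4,0)P 1/5 not · (4,1)Q 3/8 not · (4,2)P 3/7 not · (4,3)Q 2/5 not
Row 5: (5,0)Q 3/5 satisfied · (5,1)P 3/8 not · (5,2)P 3/7 not · (5,4)Q 2/3 satisfied · (5,5)Q 1/1 satisfied
Row 6: (6,0)Q 2/3 satisfied · (6,1)Q 3/5 satisfied · (6,2)Q 1/4 not · (6,3)P 1/3 not
For instance (0,2) has only 1/3 same-type neighbors, below 1/2.

No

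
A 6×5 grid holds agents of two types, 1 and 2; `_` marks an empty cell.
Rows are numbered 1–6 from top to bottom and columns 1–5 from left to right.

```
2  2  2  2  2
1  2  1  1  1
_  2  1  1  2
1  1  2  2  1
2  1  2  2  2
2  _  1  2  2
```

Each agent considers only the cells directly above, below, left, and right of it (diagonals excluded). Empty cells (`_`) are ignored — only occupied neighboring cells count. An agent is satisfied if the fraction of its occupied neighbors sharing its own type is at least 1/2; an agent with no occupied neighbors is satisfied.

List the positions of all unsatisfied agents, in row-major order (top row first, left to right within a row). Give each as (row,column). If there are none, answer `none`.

Row 1: (1,1)2 1/2 ✓ · (1,2)2 3/3 ✓ · (1,3)2 2/3 ✓ · (1,4)2 2/3 ✓ · (1,5)2 1/2 ✓
Row 2: (2,1)1 0/2 ✗ · (2,2)2 2/4 ✓ · (2,3)1 2/4 ✓ · (2,4)1 3/4 ✓ · (2,5)1 1/3 ✗
Row 3: (3,2)2 1/3 ✗ · (3,3)1 2/4 ✓ · (3,4)1 2/4 ✓ · (3,5)2 0/3 ✗
Row 4: (4,1)1 1/2 ✓ · (4,2)1 2/4 ✓ · (4,3)2 2/4 ✓ · (4,4)2 2/4 ✓ · (4,5)1 0/3 ✗
Row 5: (5,1)2 1/3 ✗ · (5,2)1 1/3 ✗ · (5,3)2 2/4 ✓ · (5,4)2 4/4 ✓ · (5,5)2 2/3 ✓
Row 6: (6,1)2 1/1 ✓ · (6,3)1 0/2 ✗ · (6,4)2 2/3 ✓ · (6,5)2 2/2 ✓

(2,1), (2,5), (3,2), (3,5), (4,5), (5,1), (5,2), (6,3)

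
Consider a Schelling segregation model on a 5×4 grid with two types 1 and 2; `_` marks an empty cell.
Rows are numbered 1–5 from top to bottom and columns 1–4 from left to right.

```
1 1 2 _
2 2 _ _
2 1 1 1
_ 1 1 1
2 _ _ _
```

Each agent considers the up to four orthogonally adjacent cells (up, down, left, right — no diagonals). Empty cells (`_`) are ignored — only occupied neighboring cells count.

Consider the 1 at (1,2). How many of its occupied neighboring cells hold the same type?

1

Occupied neighbors of (1,2): (2,2)=2, (1,1)=1, (1,3)=2.
Same type (1): 1 of 3.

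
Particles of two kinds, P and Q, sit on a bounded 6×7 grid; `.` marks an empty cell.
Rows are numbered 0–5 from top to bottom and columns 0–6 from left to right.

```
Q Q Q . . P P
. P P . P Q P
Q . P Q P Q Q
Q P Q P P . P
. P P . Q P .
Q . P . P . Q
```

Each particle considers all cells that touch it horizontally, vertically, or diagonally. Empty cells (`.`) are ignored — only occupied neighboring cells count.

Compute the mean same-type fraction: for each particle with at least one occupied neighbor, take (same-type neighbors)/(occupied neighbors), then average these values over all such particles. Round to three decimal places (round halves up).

0.427

Row 0: (0,0)Q 1/2 · (0,1)Q 2/4 · (0,2)Q 1/3 · (0,5)P 3/4 · (0,6)P 2/3
Row 1: (1,1)P 2/6 · (1,2)P 2/5 · (1,4)P 2/5 · (1,5)Q 2/7 · (1,6)P 2/5
Row 2: (2,0)Q 1/3 · (2,2)P 4/6 · (2,3)Q 1/7 · (2,4)P 3/6 · (2,5)Q 2/7 · (2,6)Q 2/4
Row 3: (3,0)Q 1/3 · (3,1)P 3/6 · (3,2)Q 1/6 · (3,3)P 4/7 · (3,4)P 3/6 · (3,6)P 1/3
Row 4: (4,1)P 3/6 · (4,2)P 4/5 · (4,4)Q 0/4 · (4,5)P 3/5
Row 5: (5,0)Q 0/1 · (5,2)P 2/2 · (5,4)P 1/2 · (5,6)Q 0/1
Sum over 30 particles: 1/2 + 2/4 + 1/3 + 3/4 + 2/3 + 2/6 + 2/5 + 2/5 + 2/7 + 2/5 + 1/3 + 4/6 + 1/7 + 3/6 + 2/7 + 2/4 + 1/3 + 3/6 + 1/6 + 4/7 + 3/6 + 1/3 + 3/6 + 4/5 + 0/4 + 3/5 + 0/1 + 2/2 + 1/2 + 0/1 = 5377/420; mean = 5377/420 ÷ 30 = 5377/12600 = 0.426746… → 0.427.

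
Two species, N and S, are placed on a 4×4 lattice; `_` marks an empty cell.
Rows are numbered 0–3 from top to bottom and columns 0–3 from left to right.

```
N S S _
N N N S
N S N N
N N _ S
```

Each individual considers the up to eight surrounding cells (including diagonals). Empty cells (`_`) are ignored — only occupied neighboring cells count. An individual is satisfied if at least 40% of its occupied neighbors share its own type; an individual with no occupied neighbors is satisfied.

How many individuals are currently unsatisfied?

4

(0,0)N 2/3 ✓
(0,1)S 1/5 ✗
(0,2)S 2/4 ✓
(1,0)N 3/5 ✓
(1,1)N 5/8 ✓
(1,2)N 3/7 ✓
(1,3)S 1/4 ✗
(2,0)N 4/5 ✓
(2,1)S 0/7 ✗
(2,2)N 4/7 ✓
(2,3)N 2/4 ✓
(3,0)N 2/3 ✓
(3,1)N 3/4 ✓
(3,3)S 0/2 ✗
Unsatisfied: (0,1), (1,3), (2,1), (3,3) — 4 in total.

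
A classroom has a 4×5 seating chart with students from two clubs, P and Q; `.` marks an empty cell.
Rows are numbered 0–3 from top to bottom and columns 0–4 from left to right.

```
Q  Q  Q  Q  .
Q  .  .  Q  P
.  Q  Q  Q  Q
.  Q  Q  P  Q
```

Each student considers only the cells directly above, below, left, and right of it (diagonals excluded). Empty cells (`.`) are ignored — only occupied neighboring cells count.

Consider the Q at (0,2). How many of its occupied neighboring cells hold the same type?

Occupied neighbors of (0,2): (0,1)=Q, (0,3)=Q.
Same type (Q): 2 of 2.

2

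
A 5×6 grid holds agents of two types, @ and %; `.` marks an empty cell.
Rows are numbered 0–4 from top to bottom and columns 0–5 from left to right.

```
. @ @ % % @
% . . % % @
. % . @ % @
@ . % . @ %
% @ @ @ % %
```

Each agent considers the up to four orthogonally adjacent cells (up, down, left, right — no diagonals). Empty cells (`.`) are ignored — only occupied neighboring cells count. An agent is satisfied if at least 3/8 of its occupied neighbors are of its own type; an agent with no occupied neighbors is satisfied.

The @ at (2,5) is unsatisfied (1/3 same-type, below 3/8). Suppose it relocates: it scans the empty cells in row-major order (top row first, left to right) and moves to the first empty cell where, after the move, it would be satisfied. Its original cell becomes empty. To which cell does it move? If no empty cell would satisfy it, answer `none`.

(0,0)

Vacating (2,5). Empty cells in order:
  (0,0): 1/2 same-type → satisfied — stop here.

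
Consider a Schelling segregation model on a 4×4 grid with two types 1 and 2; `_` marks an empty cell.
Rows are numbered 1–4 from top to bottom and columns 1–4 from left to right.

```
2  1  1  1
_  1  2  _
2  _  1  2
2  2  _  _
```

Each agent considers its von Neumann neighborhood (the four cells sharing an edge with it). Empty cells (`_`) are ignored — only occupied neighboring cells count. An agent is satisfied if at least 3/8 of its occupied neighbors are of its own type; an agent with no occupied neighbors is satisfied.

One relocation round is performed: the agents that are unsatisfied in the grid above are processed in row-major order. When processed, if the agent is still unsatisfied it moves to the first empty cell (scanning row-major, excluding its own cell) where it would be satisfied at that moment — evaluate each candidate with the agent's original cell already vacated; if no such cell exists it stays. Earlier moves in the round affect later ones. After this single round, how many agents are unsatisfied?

Initially unsatisfied (in order): (1,1), (2,3), (3,3), (3,4).
  (1,1) → (2,1).
  (2,3) → (1,1).
  (3,3) → (2,3).
  (3,4): now satisfied by earlier moves; stays.
Resulting grid:
2 1 1 1
2 1 1 _
2 _ _ 2
2 2 _ _
All satisfied now.

0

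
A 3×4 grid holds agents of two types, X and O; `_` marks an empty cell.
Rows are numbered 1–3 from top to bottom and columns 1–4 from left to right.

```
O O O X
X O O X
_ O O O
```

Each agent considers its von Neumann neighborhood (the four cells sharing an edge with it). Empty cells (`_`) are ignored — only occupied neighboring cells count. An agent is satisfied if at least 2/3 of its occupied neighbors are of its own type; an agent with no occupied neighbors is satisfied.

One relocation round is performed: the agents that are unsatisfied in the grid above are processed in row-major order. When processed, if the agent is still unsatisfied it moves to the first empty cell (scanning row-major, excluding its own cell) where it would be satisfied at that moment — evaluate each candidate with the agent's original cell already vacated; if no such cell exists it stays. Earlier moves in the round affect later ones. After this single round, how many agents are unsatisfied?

Initially unsatisfied (in order): (1,1), (1,4), (2,1), (2,4), (3,4).
  (1,1): no empty cell satisfies it; stays.
  (1,4): no empty cell satisfies it; stays.
  (2,1): no empty cell satisfies it; stays.
  (2,4): no empty cell satisfies it; stays.
  (3,4): no empty cell satisfies it; stays.
Resulting grid:
O O O X
X O O X
_ O O O
Unsatisfied now: (1,1), (1,4), (2,1), (2,4), (3,4).

5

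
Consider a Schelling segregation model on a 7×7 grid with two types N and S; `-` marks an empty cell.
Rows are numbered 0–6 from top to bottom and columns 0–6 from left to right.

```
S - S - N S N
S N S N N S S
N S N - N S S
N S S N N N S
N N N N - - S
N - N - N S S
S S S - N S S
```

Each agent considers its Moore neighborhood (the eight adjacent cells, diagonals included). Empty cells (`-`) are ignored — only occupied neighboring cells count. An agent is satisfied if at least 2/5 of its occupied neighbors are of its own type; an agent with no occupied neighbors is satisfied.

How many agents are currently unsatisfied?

7

(0,0)S 1/2 ✓
(0,2)S 1/3 ✗
(0,4)N 2/4 ✓
(0,5)S 2/5 ✓
(0,6)N 0/3 ✗
(1,0)S 2/4 ✓
(1,1)N 2/7 ✗
(1,2)S 2/5 ✓
(1,3)N 4/6 ✓
(1,4)N 3/6 ✓
(1,5)S 4/8 ✓
(1,6)S 4/5 ✓
(2,0)N 2/5 ✓
(2,1)S 4/8 ✓
(2,2)N 3/7 ✓
(2,4)N 5/7 ✓
(2,5)S 4/8 ✓
(2,6)S 4/5 ✓
(3,0)N 3/5 ✓
(3,1)S 2/8 ✗
(3,2)S 2/7 ✗
(3,3)N 5/6 ✓
(3,4)N 4/5 ✓
(3,5)N 2/6 ✗
(3,6)S 3/4 ✓
(4,0)N 3/4 ✓
(4,1)N 5/7 ✓
(4,2)N 4/6 ✓
(4,3)N 5/6 ✓
(4,6)S 3/4 ✓
(5,0)N 2/4 ✓
(5,2)N 3/5 ✓
(5,4)N 2/4 ✓
(5,5)S 4/6 ✓
(5,6)S 4/4 ✓
(6,0)S 1/2 ✓
(6,1)S 2/4 ✓
(6,2)S 1/2 ✓
(6,4)N 1/3 ✗
(6,5)S 3/5 ✓
(6,6)S 3/3 ✓
Unsatisfied: (0,2), (0,6), (1,1), (3,1), (3,2), (3,5), (6,4) — 7 in total.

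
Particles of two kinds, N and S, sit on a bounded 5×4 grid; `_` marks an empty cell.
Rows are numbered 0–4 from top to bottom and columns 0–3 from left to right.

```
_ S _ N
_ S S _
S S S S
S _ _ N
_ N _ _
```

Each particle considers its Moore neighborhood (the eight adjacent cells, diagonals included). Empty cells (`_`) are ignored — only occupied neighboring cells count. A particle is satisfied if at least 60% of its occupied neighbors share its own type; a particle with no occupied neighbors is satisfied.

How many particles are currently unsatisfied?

Row 0: (0,1)S 2/2 ✓ · (0,3)N 0/1 ✗
Row 1: (1,1)S 5/5 ✓ · (1,2)S 5/6 ✓
Row 2: (2,0)S 3/3 ✓ · (2,1)S 5/5 ✓ · (2,2)S 4/5 ✓ · (2,3)S 2/3 ✓
Row 3: (3,0)S 2/3 ✓ · (3,3)N 0/2 ✗
Row 4: (4,1)N 0/1 ✗
Unsatisfied: (0,3), (3,3), (4,1) — 3 in total.

3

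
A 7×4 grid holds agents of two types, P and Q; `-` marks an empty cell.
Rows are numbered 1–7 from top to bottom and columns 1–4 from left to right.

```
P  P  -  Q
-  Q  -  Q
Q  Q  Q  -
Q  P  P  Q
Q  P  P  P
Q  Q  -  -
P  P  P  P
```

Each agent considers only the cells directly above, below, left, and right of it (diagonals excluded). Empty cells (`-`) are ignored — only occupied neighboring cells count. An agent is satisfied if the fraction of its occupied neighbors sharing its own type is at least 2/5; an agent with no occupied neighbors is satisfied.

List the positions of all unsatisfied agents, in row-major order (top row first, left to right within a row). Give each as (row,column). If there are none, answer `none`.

(4,4), (6,2)

Row 1: (1,1)P 1/1 ✓ · (1,2)P 1/2 ✓ · (1,4)Q 1/1 ✓
Row 2: (2,2)Q 1/2 ✓ · (2,4)Q 1/1 ✓
Row 3: (3,1)Q 2/2 ✓ · (3,2)Q 3/4 ✓ · (3,3)Q 1/2 ✓
Row 4: (4,1)Q 2/3 ✓ · (4,2)P 2/4 ✓ · (4,3)P 2/4 ✓ · (4,4)Q 0/2 ✗
Row 5: (5,1)Q 2/3 ✓ · (5,2)P 2/4 ✓ · (5,3)P 3/3 ✓ · (5,4)P 1/2 ✓
Row 6: (6,1)Q 2/3 ✓ · (6,2)Q 1/3 ✗
Row 7: (7,1)P 1/2 ✓ · (7,2)P 2/3 ✓ · (7,3)P 2/2 ✓ · (7,4)P 1/1 ✓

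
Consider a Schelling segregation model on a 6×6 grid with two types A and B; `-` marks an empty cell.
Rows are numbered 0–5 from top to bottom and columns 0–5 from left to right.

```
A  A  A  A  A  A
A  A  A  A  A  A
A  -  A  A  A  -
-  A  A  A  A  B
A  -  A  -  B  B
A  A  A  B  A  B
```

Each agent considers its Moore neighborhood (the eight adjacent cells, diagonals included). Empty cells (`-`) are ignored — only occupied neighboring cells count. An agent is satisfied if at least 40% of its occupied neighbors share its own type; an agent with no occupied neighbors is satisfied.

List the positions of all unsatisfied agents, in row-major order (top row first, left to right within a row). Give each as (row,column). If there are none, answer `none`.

(5,3), (5,4)

Row 0: (0,0)A 3/3 ok · (0,1)A 5/5 ok · (0,2)A 5/5 ok · (0,3)A 5/5 ok · (0,4)A 5/5 ok · (0,5)A 3/3 ok
Row 1: (1,0)A 4/4 ok · (1,1)A 7/7 ok · (1,2)A 7/7 ok · (1,3)A 8/8 ok · (1,4)A 7/7 ok · (1,5)A 4/4 ok
Row 2: (2,0)A 3/3 ok · (2,2)A 7/7 ok · (2,3)A 8/8 ok · (2,4)A 6/7 ok
Row 3: (3,1)A 5/5 ok · (3,2)A 5/5 ok · (3,3)A 6/7 ok · (3,4)A 3/6 ok · (3,5)B 2/4 ok
Row 4: (4,0)A 3/3 ok · (4,2)A 5/6 ok · (4,4)B 4/7 ok · (4,5)B 3/5 ok
Row 5: (5,0)A 2/2 ok · (5,1)A 4/4 ok · (5,2)A 2/3 ok · (5,3)B 1/4 unhappy · (5,4)A 0/4 unhappy · (5,5)B 2/3 ok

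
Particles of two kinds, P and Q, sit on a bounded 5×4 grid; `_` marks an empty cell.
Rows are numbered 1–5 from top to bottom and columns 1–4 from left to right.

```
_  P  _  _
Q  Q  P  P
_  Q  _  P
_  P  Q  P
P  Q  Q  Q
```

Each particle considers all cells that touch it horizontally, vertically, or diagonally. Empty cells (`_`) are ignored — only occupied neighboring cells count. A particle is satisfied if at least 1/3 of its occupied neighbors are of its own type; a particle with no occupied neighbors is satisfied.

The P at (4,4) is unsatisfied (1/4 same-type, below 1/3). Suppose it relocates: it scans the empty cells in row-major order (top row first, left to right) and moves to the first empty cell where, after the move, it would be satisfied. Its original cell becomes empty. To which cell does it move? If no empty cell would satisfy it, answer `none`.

(1,1)

Vacating (4,4). Empty cells in order:
  (1,1): 1/3 same-type → satisfied — stop here.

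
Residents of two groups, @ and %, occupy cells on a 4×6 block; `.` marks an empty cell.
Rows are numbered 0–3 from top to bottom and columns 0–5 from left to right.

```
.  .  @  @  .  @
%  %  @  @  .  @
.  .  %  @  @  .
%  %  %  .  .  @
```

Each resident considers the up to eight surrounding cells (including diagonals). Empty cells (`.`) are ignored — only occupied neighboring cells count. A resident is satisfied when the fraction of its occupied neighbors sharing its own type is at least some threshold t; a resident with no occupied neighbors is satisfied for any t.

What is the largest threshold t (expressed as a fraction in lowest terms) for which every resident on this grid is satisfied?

(0,2)@ 3/4
(0,3)@ 3/3
(0,5)@ 1/1
(1,0)% 1/1
(1,1)% 2/4
(1,2)@ 4/6
(1,3)@ 5/6
(1,5)@ 2/2
(2,2)% 3/6
(2,3)@ 3/5
(2,4)@ 4/4
(3,0)% 1/1
(3,1)% 3/3
(3,2)% 2/3
(3,5)@ 1/1
The smallest same-type fraction is 2/4 at (1,1), which reduces to 1/2. Any threshold above that leaves this resident unsatisfied.

1/2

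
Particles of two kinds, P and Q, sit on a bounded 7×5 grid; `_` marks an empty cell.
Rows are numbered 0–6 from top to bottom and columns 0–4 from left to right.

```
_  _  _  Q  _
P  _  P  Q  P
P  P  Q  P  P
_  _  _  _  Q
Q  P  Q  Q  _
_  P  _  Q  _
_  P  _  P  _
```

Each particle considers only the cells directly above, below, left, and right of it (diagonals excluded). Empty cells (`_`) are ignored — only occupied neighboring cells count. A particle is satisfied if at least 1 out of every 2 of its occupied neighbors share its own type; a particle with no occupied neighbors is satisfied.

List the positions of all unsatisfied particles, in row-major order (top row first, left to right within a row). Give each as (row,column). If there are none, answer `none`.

Row 0: (0,3)Q 1/1 ✓
Row 1: (1,0)P 1/1 ✓ · (1,2)P 0/2 ✗ · (1,3)Q 1/4 ✗ · (1,4)P 1/2 ✓
Row 2: (2,0)P 2/2 ✓ · (2,1)P 1/2 ✓ · (2,2)Q 0/3 ✗ · (2,3)P 1/3 ✗ · (2,4)P 2/3 ✓
Row 3: (3,4)Q 0/1 ✗
Row 4: (4,0)Q 0/1 ✗ · (4,1)P 1/3 ✗ · (4,2)Q 1/2 ✓ · (4,3)Q 2/2 ✓
Row 5: (5,1)P 2/2 ✓ · (5,3)Q 1/2 ✓
Row 6: (6,1)P 1/1 ✓ · (6,3)P 0/1 ✗

(1,2), (1,3), (2,2), (2,3), (3,4), (4,0), (4,1), (6,3)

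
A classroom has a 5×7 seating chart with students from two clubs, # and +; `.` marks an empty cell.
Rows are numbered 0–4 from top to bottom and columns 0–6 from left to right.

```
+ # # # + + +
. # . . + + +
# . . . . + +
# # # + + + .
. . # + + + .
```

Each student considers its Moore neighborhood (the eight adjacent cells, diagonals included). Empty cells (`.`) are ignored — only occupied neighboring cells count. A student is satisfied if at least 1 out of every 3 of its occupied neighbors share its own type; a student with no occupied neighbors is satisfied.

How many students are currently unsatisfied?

Row 0: (0,0)+ 0/2 unhappy · (0,1)# 2/3 ok · (0,2)# 3/3 ok · (0,3)# 1/3 ok · (0,4)+ 3/4 ok · (0,5)+ 5/5 ok · (0,6)+ 3/3 ok
Row 1: (1,1)# 3/4 ok · (1,4)+ 4/5 ok · (1,5)+ 7/7 ok · (1,6)+ 5/5 ok
Row 2: (2,0)# 3/3 ok · (2,5)+ 6/6 ok · (2,6)+ 4/4 ok
Row 3: (3,0)# 2/2 ok · (3,1)# 4/4 ok · (3,2)# 2/4 ok · (3,3)+ 3/5 ok · (3,4)+ 6/6 ok · (3,5)+ 5/5 ok
Row 4: (4,2)# 2/4 ok · (4,3)+ 3/5 ok · (4,4)+ 5/5 ok · (4,5)+ 3/3 ok
Unsatisfied: (0,0) — 1 in total.

1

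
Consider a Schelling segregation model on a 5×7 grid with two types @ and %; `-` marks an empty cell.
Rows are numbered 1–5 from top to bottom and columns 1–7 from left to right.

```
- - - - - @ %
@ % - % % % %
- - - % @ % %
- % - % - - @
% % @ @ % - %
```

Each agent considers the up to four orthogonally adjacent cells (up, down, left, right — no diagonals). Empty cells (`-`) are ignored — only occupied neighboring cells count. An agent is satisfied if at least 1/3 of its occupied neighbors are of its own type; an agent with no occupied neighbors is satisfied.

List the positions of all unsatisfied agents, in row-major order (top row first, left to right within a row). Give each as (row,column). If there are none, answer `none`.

(1,6), (2,1), (2,2), (3,5), (4,7), (5,5), (5,7)

(1,6)@ 0/2 not
(1,7)% 1/2 satisfied
(2,1)@ 0/1 not
(2,2)% 0/1 not
(2,4)% 2/2 satisfied
(2,5)% 2/3 satisfied
(2,6)% 3/4 satisfied
(2,7)% 3/3 satisfied
(3,4)% 2/3 satisfied
(3,5)@ 0/3 not
(3,6)% 2/3 satisfied
(3,7)% 2/3 satisfied
(4,2)% 1/1 satisfied
(4,4)% 1/2 satisfied
(4,7)@ 0/2 not
(5,1)% 1/1 satisfied
(5,2)% 2/3 satisfied
(5,3)@ 1/2 satisfied
(5,4)@ 1/3 satisfied
(5,5)% 0/1 not
(5,7)% 0/1 not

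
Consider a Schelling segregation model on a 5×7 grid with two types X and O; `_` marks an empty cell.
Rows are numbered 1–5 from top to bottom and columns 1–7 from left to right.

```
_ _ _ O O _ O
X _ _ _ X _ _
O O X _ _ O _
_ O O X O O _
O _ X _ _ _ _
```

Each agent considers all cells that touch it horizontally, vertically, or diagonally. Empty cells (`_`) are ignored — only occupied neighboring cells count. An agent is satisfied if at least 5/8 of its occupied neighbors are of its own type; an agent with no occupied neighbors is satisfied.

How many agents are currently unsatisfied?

Row 1: (1,4)O 1/2 ✗ · (1,5)O 1/2 ✗ · (1,7)O 0/0 ✓
Row 2: (2,1)X 0/2 ✗ · (2,5)X 0/3 ✗
Row 3: (3,1)O 2/3 ✓ · (3,2)O 3/5 ✗ · (3,3)X 1/4 ✗ · (3,6)O 2/3 ✓
Row 4: (4,2)O 4/6 ✓ · (4,3)O 2/5 ✗ · (4,4)X 2/4 ✗ · (4,5)O 2/3 ✓ · (4,6)O 2/2 ✓
Row 5: (5,1)O 1/1 ✓ · (5,3)X 1/3 ✗
Unsatisfied: (1,4), (1,5), (2,1), (2,5), (3,2), (3,3), (4,3), (4,4), (5,3) — 9 in total.

9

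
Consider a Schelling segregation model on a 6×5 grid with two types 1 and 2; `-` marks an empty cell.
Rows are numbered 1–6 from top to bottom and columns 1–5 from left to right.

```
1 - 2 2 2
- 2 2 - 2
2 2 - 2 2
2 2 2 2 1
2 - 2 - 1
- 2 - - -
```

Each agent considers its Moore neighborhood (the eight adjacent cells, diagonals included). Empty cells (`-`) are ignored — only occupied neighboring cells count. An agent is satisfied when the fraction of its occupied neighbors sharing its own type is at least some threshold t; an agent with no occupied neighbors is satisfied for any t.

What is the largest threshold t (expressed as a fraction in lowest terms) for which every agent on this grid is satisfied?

(1,1)1 0/1
(1,3)2 3/3
(1,4)2 4/4
(1,5)2 2/2
(2,2)2 4/5
(2,3)2 5/5
(2,5)2 4/4
(3,1)2 4/4
(3,2)2 6/6
(3,4)2 5/6
(3,5)2 3/4
(4,1)2 4/4
(4,2)2 6/6
(4,3)2 5/5
(4,4)2 4/6
(4,5)1 1/4
(5,1)2 3/3
(5,3)2 4/4
(5,5)1 1/2
(6,2)2 2/2
The smallest same-type fraction is 0/1 at (1,1), which reduces to 0/1. Any threshold above that leaves this agent unsatisfied.

0/1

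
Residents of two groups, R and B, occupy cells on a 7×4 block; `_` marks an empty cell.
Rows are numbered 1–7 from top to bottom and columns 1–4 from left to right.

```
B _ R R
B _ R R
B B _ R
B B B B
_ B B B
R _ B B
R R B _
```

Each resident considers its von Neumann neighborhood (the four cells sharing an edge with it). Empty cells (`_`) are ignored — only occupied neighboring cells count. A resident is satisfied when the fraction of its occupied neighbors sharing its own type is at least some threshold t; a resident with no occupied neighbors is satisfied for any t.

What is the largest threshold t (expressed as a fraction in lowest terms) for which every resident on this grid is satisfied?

Row 1: (1,1)B 1/1 · (1,3)R 2/2 · (1,4)R 2/2
Row 2: (2,1)B 2/2 · (2,3)R 2/2 · (2,4)R 3/3
Row 3: (3,1)B 3/3 · (3,2)B 2/2 · (3,4)R 1/2
Row 4: (4,1)B 2/2 · (4,2)B 4/4 · (4,3)B 3/3 · (4,4)B 2/3
Row 5: (5,2)B 2/2 · (5,3)B 4/4 · (5,4)B 3/3
Row 6: (6,1)R 1/1 · (6,3)B 3/3 · (6,4)B 2/2
Row 7: (7,1)R 2/2 · (7,2)R 1/2 · (7,3)B 1/2
The smallest same-type fraction is 1/2 at (3,4), which reduces to 1/2. Any threshold above that leaves this resident unsatisfied.

1/2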